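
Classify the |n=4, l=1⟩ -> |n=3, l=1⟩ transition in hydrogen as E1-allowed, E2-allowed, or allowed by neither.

Δl = 1 − 1 = +0; l_i + l_f = 2.
E1 (Δl = ±1): not satisfied.
E2 (Δl = 0,±2, l_i+l_f ≥ 2): satisfied.

E2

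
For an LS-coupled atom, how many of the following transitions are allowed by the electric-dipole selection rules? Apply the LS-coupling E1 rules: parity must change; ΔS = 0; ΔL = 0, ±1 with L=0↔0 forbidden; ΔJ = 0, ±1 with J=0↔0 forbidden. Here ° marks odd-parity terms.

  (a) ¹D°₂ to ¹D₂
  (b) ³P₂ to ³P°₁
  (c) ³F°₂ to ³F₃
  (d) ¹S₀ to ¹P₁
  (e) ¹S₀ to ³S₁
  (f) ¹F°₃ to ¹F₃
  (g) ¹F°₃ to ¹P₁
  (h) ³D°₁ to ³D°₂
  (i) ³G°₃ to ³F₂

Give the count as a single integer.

(a) allowed
(b) allowed
(c) allowed
(d) forbidden (parity fails)
(e) forbidden (parity, ΔS, ΔL fail)
(f) allowed
(g) forbidden (ΔL, ΔJ fail)
(h) forbidden (parity fails)
(i) allowed
Total allowed: 5 of 9.

5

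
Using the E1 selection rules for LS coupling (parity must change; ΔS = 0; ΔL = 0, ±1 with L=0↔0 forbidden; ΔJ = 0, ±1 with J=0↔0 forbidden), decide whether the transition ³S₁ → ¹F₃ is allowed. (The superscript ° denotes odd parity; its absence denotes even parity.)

forbidden

Initial level: S=1, L=0, J=1, parity even. Final level: S=0, L=3, J=3, parity even.
ΔJ = 0, ±1 (not J=0↔0): J: 1 → 3, ΔJ = +2 — fails.
ΔS = 0: S: 1 → 0 — fails.
ΔL = 0, ±1 (not L=0↔0): L: 0 → 3, ΔL = +3 — fails.
Parity must change: even → even — fails.
Rule(s) violated: parity, ΔS, ΔL, ΔJ.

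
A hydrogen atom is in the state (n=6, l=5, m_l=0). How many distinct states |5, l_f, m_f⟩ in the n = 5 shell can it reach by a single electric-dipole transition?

3

E1 requires Δl = ±1, so l_f ∈ {4, 6}; with 0 ≤ l_f ≤ n_f−1 = 4, the allowed l_f values are {4}.
For l_f = 4: m_f ∈ {m_i−1, m_i, m_i+1} ∩ [−4, 4] = {-1, 0, 1} → 3 states.
Total: 3.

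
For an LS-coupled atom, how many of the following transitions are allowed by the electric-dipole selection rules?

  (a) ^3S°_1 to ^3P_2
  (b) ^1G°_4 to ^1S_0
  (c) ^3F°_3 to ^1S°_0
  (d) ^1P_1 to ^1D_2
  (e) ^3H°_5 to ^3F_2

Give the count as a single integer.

(a) allowed
(b) forbidden (ΔL, ΔJ fail)
(c) forbidden (parity, ΔS, ΔL, ΔJ fail)
(d) forbidden (parity fails)
(e) forbidden (ΔL, ΔJ fail)
Total allowed: 1 of 5.

1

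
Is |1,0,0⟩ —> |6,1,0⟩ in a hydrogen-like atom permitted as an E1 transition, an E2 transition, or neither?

Δl = 1 − 0 = +1; l_i + l_f = 1.
Δm_l = +0.
E1 (Δl = ±1, |Δm_l| ≤ 1): satisfied.
E2 (Δl = 0,±2, l_i+l_f ≥ 2, |Δm_l| ≤ 2): not satisfied.

E1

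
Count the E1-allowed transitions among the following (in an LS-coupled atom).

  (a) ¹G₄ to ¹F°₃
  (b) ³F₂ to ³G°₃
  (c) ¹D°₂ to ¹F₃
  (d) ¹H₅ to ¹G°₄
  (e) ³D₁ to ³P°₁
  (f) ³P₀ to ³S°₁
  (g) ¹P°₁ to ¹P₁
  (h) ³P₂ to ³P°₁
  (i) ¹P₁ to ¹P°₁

(a) allowed
(b) allowed
(c) allowed
(d) allowed
(e) allowed
(f) allowed
(g) allowed
(h) allowed
(i) allowed
Total allowed: 9 of 9.

9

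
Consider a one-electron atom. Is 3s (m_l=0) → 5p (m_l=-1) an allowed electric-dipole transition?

allowed

l: 0 → 1 (Δl = +1). Δl = ±1 ✓.
Δm_l = -1 − (0) = -1. E1 requires Δm_l = 0, ±1: ✓.
All E1 selection rules are satisfied.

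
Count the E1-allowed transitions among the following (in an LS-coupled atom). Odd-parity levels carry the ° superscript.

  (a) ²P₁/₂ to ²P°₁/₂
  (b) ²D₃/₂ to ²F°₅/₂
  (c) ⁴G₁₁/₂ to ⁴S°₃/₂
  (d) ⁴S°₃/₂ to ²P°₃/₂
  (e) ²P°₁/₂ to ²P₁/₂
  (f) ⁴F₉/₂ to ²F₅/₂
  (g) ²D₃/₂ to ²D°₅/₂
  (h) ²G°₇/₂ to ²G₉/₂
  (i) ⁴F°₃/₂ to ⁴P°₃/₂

5

(a) allowed
(b) allowed
(c) forbidden (ΔL, ΔJ fail)
(d) forbidden (parity, ΔS fail)
(e) allowed
(f) forbidden (parity, ΔS, ΔJ fail)
(g) allowed
(h) allowed
(i) forbidden (parity, ΔL fail)
Total allowed: 5 of 9.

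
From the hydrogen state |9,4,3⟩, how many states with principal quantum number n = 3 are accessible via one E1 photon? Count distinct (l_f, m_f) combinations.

E1 requires l_f ∈ {3, 5}, but neither lies in [0, 2], so no final state is reachable.
Total: 0.

0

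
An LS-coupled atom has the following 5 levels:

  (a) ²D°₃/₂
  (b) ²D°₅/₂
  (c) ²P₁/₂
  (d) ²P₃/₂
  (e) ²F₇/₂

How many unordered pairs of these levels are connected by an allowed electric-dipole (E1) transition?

(a)–(b): forbidden (parity).
(a)–(c): allowed.
(a)–(d): allowed.
(a)–(e): forbidden (ΔJ).
(b)–(c): forbidden (ΔJ).
(b)–(d): allowed.
(b)–(e): allowed.
(c)–(d): forbidden (parity).
(c)–(e): forbidden (parity, ΔL, ΔJ).
(d)–(e): forbidden (parity, ΔL, ΔJ).
Allowed pairs: 4 of 10.

4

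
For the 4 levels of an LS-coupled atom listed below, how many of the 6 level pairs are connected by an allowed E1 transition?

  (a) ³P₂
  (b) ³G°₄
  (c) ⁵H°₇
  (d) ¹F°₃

0

(a)–(b): forbidden (ΔL, ΔJ).
(a)–(c): forbidden (ΔS, ΔL, ΔJ).
(a)–(d): forbidden (ΔS, ΔL).
(b)–(c): forbidden (parity, ΔS, ΔJ).
(b)–(d): forbidden (parity, ΔS).
(c)–(d): forbidden (parity, ΔS, ΔL, ΔJ).
Allowed pairs: 0 of 6.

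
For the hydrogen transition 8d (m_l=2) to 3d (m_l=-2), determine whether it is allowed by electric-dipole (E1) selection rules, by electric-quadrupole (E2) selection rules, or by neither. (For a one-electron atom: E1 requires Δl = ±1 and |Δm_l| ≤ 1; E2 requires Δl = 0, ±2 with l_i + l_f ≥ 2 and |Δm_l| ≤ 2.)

neither

Δl = 2 − 2 = +0; l_i + l_f = 4.
Δm_l = -4.
E1 (Δl = ±1, |Δm_l| ≤ 1): not satisfied.
E2 (Δl = 0,±2, l_i+l_f ≥ 2, |Δm_l| ≤ 2): not satisfied.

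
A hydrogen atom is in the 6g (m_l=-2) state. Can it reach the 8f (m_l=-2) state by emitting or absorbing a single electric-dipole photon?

Initial l = 4, final l = 3, so Δl = -1. E1 requires Δl = ±1: ✓.
m_l: -2 → -2 (Δm_l = +0). |Δm_l| ≤ 1 ✓.
All E1 selection rules are satisfied.

allowed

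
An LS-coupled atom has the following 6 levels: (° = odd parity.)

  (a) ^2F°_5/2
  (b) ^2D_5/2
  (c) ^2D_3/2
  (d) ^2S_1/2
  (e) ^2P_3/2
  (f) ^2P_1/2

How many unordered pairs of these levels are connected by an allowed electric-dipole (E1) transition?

2

(a)–(b): allowed.
(a)–(c): allowed.
(a)–(d): forbidden (ΔL, ΔJ).
(a)–(e): forbidden (ΔL).
(a)–(f): forbidden (ΔL, ΔJ).
(b)–(c): forbidden (parity).
(b)–(d): forbidden (parity, ΔL, ΔJ).
(b)–(e): forbidden (parity).
(b)–(f): forbidden (parity, ΔJ).
(c)–(d): forbidden (parity, ΔL).
(c)–(e): forbidden (parity).
(c)–(f): forbidden (parity).
(d)–(e): forbidden (parity).
(d)–(f): forbidden (parity).
(e)–(f): forbidden (parity).
Allowed pairs: 2 of 15.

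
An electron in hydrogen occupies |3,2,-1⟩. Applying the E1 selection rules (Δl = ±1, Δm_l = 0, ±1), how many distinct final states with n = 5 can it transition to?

E1 requires Δl = ±1, so l_f ∈ {1, 3}; with 0 ≤ l_f ≤ n_f−1 = 4, the allowed l_f values are {1, 3}.
For l_f = 1: m_f ∈ {m_i−1, m_i, m_i+1} ∩ [−1, 1] = {-1, 0} → 2 states.
For l_f = 3: m_f ∈ {m_i−1, m_i, m_i+1} ∩ [−3, 3] = {-2, -1, 0} → 3 states.
Total: 5.

5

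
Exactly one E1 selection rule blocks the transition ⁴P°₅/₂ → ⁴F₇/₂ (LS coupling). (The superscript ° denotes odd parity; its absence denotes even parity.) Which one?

the ΔL = 0, ±1 rule

Reading off the term symbols: S 3/2→3/2, L 1→3, J 5/2→7/2, parity odd→even.
Parity must change: odd → even — satisfied.
ΔS = 0: S: 3/2 → 3/2 — satisfied.
ΔL = 0, ±1 (not L=0↔0): L: 1 → 3, ΔL = +2 — violated.
ΔJ = 0, ±1 (not J=0↔0): J: 5/2 → 7/2, ΔJ = +1 — satisfied.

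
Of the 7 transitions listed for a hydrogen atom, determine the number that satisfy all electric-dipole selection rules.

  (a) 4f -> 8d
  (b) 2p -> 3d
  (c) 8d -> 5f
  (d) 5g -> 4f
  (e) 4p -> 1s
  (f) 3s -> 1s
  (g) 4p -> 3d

6

(a) allowed
(b) allowed
(c) allowed
(d) allowed
(e) allowed
(f) forbidden — Δl = +0 (E1 requires Δl = ±1)
(g) allowed
Total allowed: 6 of 7.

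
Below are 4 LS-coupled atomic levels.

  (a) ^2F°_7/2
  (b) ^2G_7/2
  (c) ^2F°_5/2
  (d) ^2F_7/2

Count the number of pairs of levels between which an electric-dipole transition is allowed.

4

(a)–(b): allowed.
(a)–(c): forbidden (parity).
(a)–(d): allowed.
(b)–(c): allowed.
(b)–(d): forbidden (parity).
(c)–(d): allowed.
Allowed pairs: 4 of 6.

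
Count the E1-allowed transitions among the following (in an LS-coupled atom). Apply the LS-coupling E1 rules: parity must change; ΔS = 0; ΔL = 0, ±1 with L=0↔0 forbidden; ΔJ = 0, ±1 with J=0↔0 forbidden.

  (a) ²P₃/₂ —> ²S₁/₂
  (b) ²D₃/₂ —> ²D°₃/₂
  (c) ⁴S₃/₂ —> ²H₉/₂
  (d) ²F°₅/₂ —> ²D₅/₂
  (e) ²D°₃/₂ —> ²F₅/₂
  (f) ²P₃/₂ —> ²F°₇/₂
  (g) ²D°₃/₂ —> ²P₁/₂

4

(a) forbidden (parity fails)
(b) allowed
(c) forbidden (parity, ΔS, ΔL, ΔJ fail)
(d) allowed
(e) allowed
(f) forbidden (ΔL, ΔJ fail)
(g) allowed
Total allowed: 4 of 7.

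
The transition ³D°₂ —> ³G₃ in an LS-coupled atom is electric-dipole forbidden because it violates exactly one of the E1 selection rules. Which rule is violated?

the ΔL = 0, ±1 rule

Initial level: S=1, L=2, J=2, parity odd. Final level: S=1, L=4, J=3, parity even.
Parity must change: odd → even — ok.
ΔS = 0: S: 1 → 1 — ok.
ΔL = 0, ±1 (not L=0↔0): L: 2 → 4, ΔL = +2 — fails.
ΔJ = 0, ±1 (not J=0↔0): J: 2 → 3, ΔJ = +1 — ok.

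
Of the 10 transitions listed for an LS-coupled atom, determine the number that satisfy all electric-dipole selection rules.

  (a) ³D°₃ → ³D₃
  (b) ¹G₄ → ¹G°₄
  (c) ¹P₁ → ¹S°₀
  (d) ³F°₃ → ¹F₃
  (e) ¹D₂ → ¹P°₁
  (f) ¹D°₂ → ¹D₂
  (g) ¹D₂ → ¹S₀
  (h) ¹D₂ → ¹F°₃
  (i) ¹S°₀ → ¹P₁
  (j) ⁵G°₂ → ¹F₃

(a) allowed
(b) allowed
(c) allowed
(d) forbidden (ΔS fails)
(e) allowed
(f) allowed
(g) forbidden (parity, ΔL, ΔJ fail)
(h) allowed
(i) allowed
(j) forbidden (ΔS fails)
Total allowed: 7 of 10.

7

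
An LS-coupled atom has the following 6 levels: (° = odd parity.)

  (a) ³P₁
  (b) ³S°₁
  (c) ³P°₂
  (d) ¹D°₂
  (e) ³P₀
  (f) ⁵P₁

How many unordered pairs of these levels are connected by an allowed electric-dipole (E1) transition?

(a)–(b): allowed.
(a)–(c): allowed.
(a)–(d): forbidden (ΔS).
(a)–(e): forbidden (parity).
(a)–(f): forbidden (parity, ΔS).
(b)–(c): forbidden (parity).
(b)–(d): forbidden (parity, ΔS, ΔL).
(b)–(e): allowed.
(b)–(f): forbidden (ΔS).
(c)–(d): forbidden (parity, ΔS).
(c)–(e): forbidden (ΔJ).
(c)–(f): forbidden (ΔS).
(d)–(e): forbidden (ΔS, ΔJ).
(d)–(f): forbidden (ΔS).
(e)–(f): forbidden (parity, ΔS).
Allowed pairs: 3 of 15.

3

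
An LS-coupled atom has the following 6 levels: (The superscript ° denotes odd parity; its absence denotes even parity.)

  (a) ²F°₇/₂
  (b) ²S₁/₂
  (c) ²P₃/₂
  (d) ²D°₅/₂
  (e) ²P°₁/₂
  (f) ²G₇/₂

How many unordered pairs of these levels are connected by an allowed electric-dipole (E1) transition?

4

(a)–(b): forbidden (ΔL, ΔJ).
(a)–(c): forbidden (ΔL, ΔJ).
(a)–(d): forbidden (parity).
(a)–(e): forbidden (parity, ΔL, ΔJ).
(a)–(f): allowed.
(b)–(c): forbidden (parity).
(b)–(d): forbidden (ΔL, ΔJ).
(b)–(e): allowed.
(b)–(f): forbidden (parity, ΔL, ΔJ).
(c)–(d): allowed.
(c)–(e): allowed.
(c)–(f): forbidden (parity, ΔL, ΔJ).
(d)–(e): forbidden (parity, ΔJ).
(d)–(f): forbidden (ΔL).
(e)–(f): forbidden (ΔL, ΔJ).
Allowed pairs: 4 of 15.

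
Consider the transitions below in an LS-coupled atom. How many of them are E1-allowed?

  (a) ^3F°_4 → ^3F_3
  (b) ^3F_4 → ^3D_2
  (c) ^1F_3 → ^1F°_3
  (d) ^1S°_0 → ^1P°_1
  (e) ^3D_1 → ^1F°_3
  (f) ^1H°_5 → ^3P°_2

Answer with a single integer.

(a) allowed
(b) forbidden (parity, ΔJ fail)
(c) allowed
(d) forbidden (parity fails)
(e) forbidden (ΔS, ΔJ fail)
(f) forbidden (parity, ΔS, ΔL, ΔJ fail)
Total allowed: 2 of 6.

2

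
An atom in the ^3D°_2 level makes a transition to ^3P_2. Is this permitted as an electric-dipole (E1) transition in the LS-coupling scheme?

ΔS = 0: S: 1 → 1 — satisfied.
ΔL = 0, ±1 (not L=0↔0): L: 2 → 1, ΔL = -1 — satisfied.
ΔJ = 0, ±1 (not J=0↔0): J: 2 → 2, ΔJ = +0 — satisfied.
Parity must change: odd → even — satisfied.
All four E1 rules are satisfied.

allowed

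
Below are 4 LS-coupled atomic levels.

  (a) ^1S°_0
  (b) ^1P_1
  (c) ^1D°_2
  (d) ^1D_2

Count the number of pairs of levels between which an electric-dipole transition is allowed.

(a)–(b): allowed.
(a)–(c): forbidden (parity, ΔL, ΔJ).
(a)–(d): forbidden (ΔL, ΔJ).
(b)–(c): allowed.
(b)–(d): forbidden (parity).
(c)–(d): allowed.
Allowed pairs: 3 of 6.

3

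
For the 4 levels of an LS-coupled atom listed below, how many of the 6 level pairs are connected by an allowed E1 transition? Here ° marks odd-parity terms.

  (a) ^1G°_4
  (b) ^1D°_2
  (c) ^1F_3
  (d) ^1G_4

3

(a)–(b): forbidden (parity, ΔL, ΔJ).
(a)–(c): allowed.
(a)–(d): allowed.
(b)–(c): allowed.
(b)–(d): forbidden (ΔL, ΔJ).
(c)–(d): forbidden (parity).
Allowed pairs: 3 of 6.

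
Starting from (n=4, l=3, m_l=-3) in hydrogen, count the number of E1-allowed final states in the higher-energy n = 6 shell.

E1 requires Δl = ±1, so l_f ∈ {2, 4}; with 0 ≤ l_f ≤ n_f−1 = 5, the allowed l_f values are {2, 4}.
For l_f = 2: m_f ∈ {m_i−1, m_i, m_i+1} ∩ [−2, 2] = {-2} → 1 state.
For l_f = 4: m_f ∈ {m_i−1, m_i, m_i+1} ∩ [−4, 4] = {-4, -3, -2} → 3 states.
Total: 4.

4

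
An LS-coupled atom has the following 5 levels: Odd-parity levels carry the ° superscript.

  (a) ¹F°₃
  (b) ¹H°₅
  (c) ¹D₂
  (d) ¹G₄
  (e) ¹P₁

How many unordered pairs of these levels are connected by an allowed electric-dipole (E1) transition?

3

(a)–(b): forbidden (parity, ΔL, ΔJ).
(a)–(c): allowed.
(a)–(d): allowed.
(a)–(e): forbidden (ΔL, ΔJ).
(b)–(c): forbidden (ΔL, ΔJ).
(b)–(d): allowed.
(b)–(e): forbidden (ΔL, ΔJ).
(c)–(d): forbidden (parity, ΔL, ΔJ).
(c)–(e): forbidden (parity).
(d)–(e): forbidden (parity, ΔL, ΔJ).
Allowed pairs: 3 of 10.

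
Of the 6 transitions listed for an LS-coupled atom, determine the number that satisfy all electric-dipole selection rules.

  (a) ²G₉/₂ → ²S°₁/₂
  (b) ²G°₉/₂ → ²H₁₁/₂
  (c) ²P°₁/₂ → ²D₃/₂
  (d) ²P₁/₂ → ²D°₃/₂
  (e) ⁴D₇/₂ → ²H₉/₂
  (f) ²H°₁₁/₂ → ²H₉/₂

4

(a) forbidden (ΔL, ΔJ fail)
(b) allowed
(c) allowed
(d) allowed
(e) forbidden (parity, ΔS, ΔL fail)
(f) allowed
Total allowed: 4 of 6.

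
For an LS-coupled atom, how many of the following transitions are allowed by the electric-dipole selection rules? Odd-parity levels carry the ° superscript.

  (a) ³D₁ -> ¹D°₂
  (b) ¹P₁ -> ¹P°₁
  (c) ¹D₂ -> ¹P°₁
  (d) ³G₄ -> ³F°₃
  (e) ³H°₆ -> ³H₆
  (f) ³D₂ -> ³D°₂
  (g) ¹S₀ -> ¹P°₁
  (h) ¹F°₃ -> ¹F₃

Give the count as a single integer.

(a) forbidden (ΔS fails)
(b) allowed
(c) allowed
(d) allowed
(e) allowed
(f) allowed
(g) allowed
(h) allowed
Total allowed: 7 of 8.

7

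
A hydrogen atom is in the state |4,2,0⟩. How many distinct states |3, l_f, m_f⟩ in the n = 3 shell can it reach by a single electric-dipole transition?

3

E1 requires Δl = ±1, so l_f ∈ {1, 3}; with 0 ≤ l_f ≤ n_f−1 = 2, the allowed l_f values are {1}.
For l_f = 1: m_f ∈ {m_i−1, m_i, m_i+1} ∩ [−1, 1] = {-1, 0, 1} → 3 states.
Total: 3.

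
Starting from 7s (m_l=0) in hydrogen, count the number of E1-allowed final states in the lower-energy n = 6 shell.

E1 requires Δl = ±1, so l_f ∈ {-1, 1}; with 0 ≤ l_f ≤ n_f−1 = 5, the allowed l_f values are {1}.
For l_f = 1: m_f ∈ {m_i−1, m_i, m_i+1} ∩ [−1, 1] = {-1, 0, 1} → 3 states.
Total: 3.

3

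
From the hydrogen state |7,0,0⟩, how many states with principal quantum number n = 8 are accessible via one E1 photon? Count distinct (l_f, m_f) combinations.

3

E1 requires Δl = ±1, so l_f ∈ {-1, 1}; with 0 ≤ l_f ≤ n_f−1 = 7, the allowed l_f values are {1}.
For l_f = 1: m_f ∈ {m_i−1, m_i, m_i+1} ∩ [−1, 1] = {-1, 0, 1} → 3 states.
Total: 3.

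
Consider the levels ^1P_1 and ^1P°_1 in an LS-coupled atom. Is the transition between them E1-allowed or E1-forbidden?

Initial level: S=0, L=1, J=1, parity even. Final level: S=0, L=1, J=1, parity odd.
Parity must change: even → odd — satisfied.
ΔS = 0: S: 0 → 0 — satisfied.
ΔL = 0, ±1 (not L=0↔0): L: 1 → 1, ΔL = +0 — satisfied.
ΔJ = 0, ±1 (not J=0↔0): J: 1 → 1, ΔJ = +0 — satisfied.
All four E1 rules are satisfied.

allowed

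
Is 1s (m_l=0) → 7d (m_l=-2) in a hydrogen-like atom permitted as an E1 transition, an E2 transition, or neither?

E2

Δl = 2 − 0 = +2; l_i + l_f = 2.
Δm_l = -2.
E1 (Δl = ±1, |Δm_l| ≤ 1): not satisfied.
E2 (Δl = 0,±2, l_i+l_f ≥ 2, |Δm_l| ≤ 2): satisfied.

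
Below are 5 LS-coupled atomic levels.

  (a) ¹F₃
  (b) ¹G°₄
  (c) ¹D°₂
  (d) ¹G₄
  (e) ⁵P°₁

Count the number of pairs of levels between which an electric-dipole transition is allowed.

3

(a)–(b): allowed.
(a)–(c): allowed.
(a)–(d): forbidden (parity).
(a)–(e): forbidden (ΔS, ΔL, ΔJ).
(b)–(c): forbidden (parity, ΔL, ΔJ).
(b)–(d): allowed.
(b)–(e): forbidden (parity, ΔS, ΔL, ΔJ).
(c)–(d): forbidden (ΔL, ΔJ).
(c)–(e): forbidden (parity, ΔS).
(d)–(e): forbidden (ΔS, ΔL, ΔJ).
Allowed pairs: 3 of 10.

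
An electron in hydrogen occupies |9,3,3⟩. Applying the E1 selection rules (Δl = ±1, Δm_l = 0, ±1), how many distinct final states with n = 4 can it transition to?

E1 requires Δl = ±1, so l_f ∈ {2, 4}; with 0 ≤ l_f ≤ n_f−1 = 3, the allowed l_f values are {2}.
For l_f = 2: m_f ∈ {m_i−1, m_i, m_i+1} ∩ [−2, 2] = {2} → 1 state.
Total: 1.

1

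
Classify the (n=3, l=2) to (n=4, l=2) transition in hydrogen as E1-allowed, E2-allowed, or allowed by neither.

E2

Δl = 2 − 2 = +0; l_i + l_f = 4.
E1 (Δl = ±1): not satisfied.
E2 (Δl = 0,±2, l_i+l_f ≥ 2): satisfied.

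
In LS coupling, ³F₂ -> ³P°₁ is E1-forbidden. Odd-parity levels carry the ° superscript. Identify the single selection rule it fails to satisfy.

Parity must change: even → odd — passes.
ΔS = 0: S: 1 → 1 — passes.
ΔL = 0, ±1 (not L=0↔0): L: 3 → 1, ΔL = -2 — fails.
ΔJ = 0, ±1 (not J=0↔0): J: 2 → 1, ΔJ = -1 — passes.

the ΔL = 0, ±1 rule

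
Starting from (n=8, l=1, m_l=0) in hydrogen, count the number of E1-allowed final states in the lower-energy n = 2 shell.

E1 requires Δl = ±1, so l_f ∈ {0, 2}; with 0 ≤ l_f ≤ n_f−1 = 1, the allowed l_f values are {0}.
For l_f = 0: m_f ∈ {m_i−1, m_i, m_i+1} ∩ [−0, 0] = {0} → 1 state.
Total: 1.

1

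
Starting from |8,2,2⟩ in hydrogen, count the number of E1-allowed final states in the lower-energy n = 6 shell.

E1 requires Δl = ±1, so l_f ∈ {1, 3}; with 0 ≤ l_f ≤ n_f−1 = 5, the allowed l_f values are {1, 3}.
For l_f = 1: m_f ∈ {m_i−1, m_i, m_i+1} ∩ [−1, 1] = {1} → 1 state.
For l_f = 3: m_f ∈ {m_i−1, m_i, m_i+1} ∩ [−3, 3] = {1, 2, 3} → 3 states.
Total: 4.

4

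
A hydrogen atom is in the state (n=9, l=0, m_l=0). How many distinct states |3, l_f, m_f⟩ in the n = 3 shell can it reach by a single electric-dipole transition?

E1 requires Δl = ±1, so l_f ∈ {-1, 1}; with 0 ≤ l_f ≤ n_f−1 = 2, the allowed l_f values are {1}.
For l_f = 1: m_f ∈ {m_i−1, m_i, m_i+1} ∩ [−1, 1] = {-1, 0, 1} → 3 states.
Total: 3.

3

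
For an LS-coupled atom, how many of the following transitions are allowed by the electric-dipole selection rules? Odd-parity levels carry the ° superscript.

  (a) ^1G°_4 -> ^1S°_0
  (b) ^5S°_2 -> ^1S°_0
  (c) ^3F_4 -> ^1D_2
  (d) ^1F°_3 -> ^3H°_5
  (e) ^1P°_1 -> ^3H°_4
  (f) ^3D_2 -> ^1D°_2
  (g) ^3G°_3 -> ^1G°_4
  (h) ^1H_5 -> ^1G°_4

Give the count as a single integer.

1

(a) forbidden (parity, ΔL, ΔJ fail)
(b) forbidden (parity, ΔS, ΔL, ΔJ fail)
(c) forbidden (parity, ΔS, ΔJ fail)
(d) forbidden (parity, ΔS, ΔL, ΔJ fail)
(e) forbidden (parity, ΔS, ΔL, ΔJ fail)
(f) forbidden (ΔS fails)
(g) forbidden (parity, ΔS fail)
(h) allowed
Total allowed: 1 of 8.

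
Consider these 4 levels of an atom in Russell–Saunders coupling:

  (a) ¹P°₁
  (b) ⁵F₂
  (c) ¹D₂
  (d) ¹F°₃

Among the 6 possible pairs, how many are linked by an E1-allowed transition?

2

(a)–(b): forbidden (ΔS, ΔL).
(a)–(c): allowed.
(a)–(d): forbidden (parity, ΔL, ΔJ).
(b)–(c): forbidden (parity, ΔS).
(b)–(d): forbidden (ΔS).
(c)–(d): allowed.
Allowed pairs: 2 of 6.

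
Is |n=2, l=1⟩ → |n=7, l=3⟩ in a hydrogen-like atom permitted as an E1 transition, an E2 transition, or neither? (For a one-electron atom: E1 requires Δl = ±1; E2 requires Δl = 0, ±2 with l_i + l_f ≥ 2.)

Δl = 3 − 1 = +2; l_i + l_f = 4.
E1 (Δl = ±1): not satisfied.
E2 (Δl = 0,±2, l_i+l_f ≥ 2): satisfied.

E2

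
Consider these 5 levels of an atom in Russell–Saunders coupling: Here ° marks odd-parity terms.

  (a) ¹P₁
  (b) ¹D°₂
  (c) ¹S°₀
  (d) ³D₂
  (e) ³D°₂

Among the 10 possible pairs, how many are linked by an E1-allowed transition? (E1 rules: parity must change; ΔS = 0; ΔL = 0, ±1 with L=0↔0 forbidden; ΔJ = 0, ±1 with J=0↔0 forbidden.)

3

(a)–(b): allowed.
(a)–(c): allowed.
(a)–(d): forbidden (parity, ΔS).
(a)–(e): forbidden (ΔS).
(b)–(c): forbidden (parity, ΔL, ΔJ).
(b)–(d): forbidden (ΔS).
(b)–(e): forbidden (parity, ΔS).
(c)–(d): forbidden (ΔS, ΔL, ΔJ).
(c)–(e): forbidden (parity, ΔS, ΔL, ΔJ).
(d)–(e): allowed.
Allowed pairs: 3 of 10.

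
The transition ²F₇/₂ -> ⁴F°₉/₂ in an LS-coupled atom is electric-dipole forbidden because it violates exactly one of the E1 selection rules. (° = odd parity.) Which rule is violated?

the ΔS = 0 rule

ΔS = 0: S: 1/2 → 3/2 — fails.
ΔL = 0, ±1 (not L=0↔0): L: 3 → 3, ΔL = +0 — passes.
Parity must change: even → odd — passes.
ΔJ = 0, ±1 (not J=0↔0): J: 7/2 → 9/2, ΔJ = +1 — passes.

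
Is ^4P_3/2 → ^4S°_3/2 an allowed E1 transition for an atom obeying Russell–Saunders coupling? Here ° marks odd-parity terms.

allowed

ΔJ = 0, ±1 (not J=0↔0): J: 3/2 → 3/2, ΔJ = +0 — passes.
Parity must change: even → odd — passes.
ΔS = 0: S: 3/2 → 3/2 — passes.
ΔL = 0, ±1 (not L=0↔0): L: 1 → 0, ΔL = -1 — passes.
All four E1 rules are satisfied.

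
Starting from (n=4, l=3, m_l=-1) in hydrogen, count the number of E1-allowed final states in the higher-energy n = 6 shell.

6

E1 requires Δl = ±1, so l_f ∈ {2, 4}; with 0 ≤ l_f ≤ n_f−1 = 5, the allowed l_f values are {2, 4}.
For l_f = 2: m_f ∈ {m_i−1, m_i, m_i+1} ∩ [−2, 2] = {-2, -1, 0} → 3 states.
For l_f = 4: m_f ∈ {m_i−1, m_i, m_i+1} ∩ [−4, 4] = {-2, -1, 0} → 3 states.
Total: 6.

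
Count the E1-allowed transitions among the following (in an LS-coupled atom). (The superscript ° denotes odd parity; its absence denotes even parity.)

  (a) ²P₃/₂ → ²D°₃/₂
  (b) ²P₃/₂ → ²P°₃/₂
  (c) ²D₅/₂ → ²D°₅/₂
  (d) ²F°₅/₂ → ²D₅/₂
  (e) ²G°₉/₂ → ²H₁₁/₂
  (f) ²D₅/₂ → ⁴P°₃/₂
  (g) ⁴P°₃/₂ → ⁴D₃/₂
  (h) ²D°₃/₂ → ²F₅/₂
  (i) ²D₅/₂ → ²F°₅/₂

(a) allowed
(b) allowed
(c) allowed
(d) allowed
(e) allowed
(f) forbidden (ΔS fails)
(g) allowed
(h) allowed
(i) allowed
Total allowed: 8 of 9.

8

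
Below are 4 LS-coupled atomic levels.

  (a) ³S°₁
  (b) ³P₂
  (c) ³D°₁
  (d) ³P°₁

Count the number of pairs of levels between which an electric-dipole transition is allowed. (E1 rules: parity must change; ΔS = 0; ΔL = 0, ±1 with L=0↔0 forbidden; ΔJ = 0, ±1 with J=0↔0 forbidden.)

3

(a)–(b): allowed.
(a)–(c): forbidden (parity, ΔL).
(a)–(d): forbidden (parity).
(b)–(c): allowed.
(b)–(d): allowed.
(c)–(d): forbidden (parity).
Allowed pairs: 3 of 6.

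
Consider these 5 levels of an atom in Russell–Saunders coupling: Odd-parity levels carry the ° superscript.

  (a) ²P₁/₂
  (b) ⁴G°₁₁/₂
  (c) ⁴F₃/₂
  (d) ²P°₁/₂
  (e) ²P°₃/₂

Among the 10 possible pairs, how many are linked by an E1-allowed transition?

2

(a)–(b): forbidden (ΔS, ΔL, ΔJ).
(a)–(c): forbidden (parity, ΔS, ΔL).
(a)–(d): allowed.
(a)–(e): allowed.
(b)–(c): forbidden (ΔJ).
(b)–(d): forbidden (parity, ΔS, ΔL, ΔJ).
(b)–(e): forbidden (parity, ΔS, ΔL, ΔJ).
(c)–(d): forbidden (ΔS, ΔL).
(c)–(e): forbidden (ΔS, ΔL).
(d)–(e): forbidden (parity).
Allowed pairs: 2 of 10.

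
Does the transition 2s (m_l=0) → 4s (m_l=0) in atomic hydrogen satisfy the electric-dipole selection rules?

forbidden

Δl = 0 − 0 = +0; the E1 rule Δl = ±1 is ✗.
m_l: 0 → 0 (Δm_l = +0). |Δm_l| ≤ 1 ✓.
The transition is electric-dipole forbidden.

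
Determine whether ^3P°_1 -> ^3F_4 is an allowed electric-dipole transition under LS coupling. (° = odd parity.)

forbidden

Parity must change: odd → even — satisfied.
ΔL = 0, ±1 (not L=0↔0): L: 1 → 3, ΔL = +2 — violated.
ΔS = 0: S: 1 → 1 — satisfied.
ΔJ = 0, ±1 (not J=0↔0): J: 1 → 4, ΔJ = +3 — violated.
Rule(s) violated: ΔL, ΔJ.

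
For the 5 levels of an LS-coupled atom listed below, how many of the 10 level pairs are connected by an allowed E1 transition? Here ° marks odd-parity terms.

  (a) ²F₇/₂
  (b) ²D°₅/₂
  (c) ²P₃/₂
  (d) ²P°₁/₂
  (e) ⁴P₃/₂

3

(a)–(b): allowed.
(a)–(c): forbidden (parity, ΔL, ΔJ).
(a)–(d): forbidden (ΔL, ΔJ).
(a)–(e): forbidden (parity, ΔS, ΔL, ΔJ).
(b)–(c): allowed.
(b)–(d): forbidden (parity, ΔJ).
(b)–(e): forbidden (ΔS).
(c)–(d): allowed.
(c)–(e): forbidden (parity, ΔS).
(d)–(e): forbidden (ΔS).
Allowed pairs: 3 of 10.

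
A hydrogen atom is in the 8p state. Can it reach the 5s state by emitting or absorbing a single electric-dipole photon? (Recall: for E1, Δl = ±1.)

allowed

Δl = 0 − 1 = -1; the E1 rule Δl = ±1 is ✓.
All E1 selection rules are satisfied.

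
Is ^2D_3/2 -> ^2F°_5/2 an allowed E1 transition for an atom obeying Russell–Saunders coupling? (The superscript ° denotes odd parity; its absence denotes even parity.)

ΔJ = 0, ±1 (not J=0↔0): J: 3/2 → 5/2, ΔJ = +1 — passes.
ΔL = 0, ±1 (not L=0↔0): L: 2 → 3, ΔL = +1 — passes.
ΔS = 0: S: 1/2 → 1/2 — passes.
Parity must change: even → odd — passes.
All four E1 rules are satisfied.

allowed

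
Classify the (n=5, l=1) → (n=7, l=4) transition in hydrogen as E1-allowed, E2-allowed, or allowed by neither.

neither

Δl = 4 − 1 = +3; l_i + l_f = 5.
E1 (Δl = ±1): not satisfied.
E2 (Δl = 0,±2, l_i+l_f ≥ 2): not satisfied.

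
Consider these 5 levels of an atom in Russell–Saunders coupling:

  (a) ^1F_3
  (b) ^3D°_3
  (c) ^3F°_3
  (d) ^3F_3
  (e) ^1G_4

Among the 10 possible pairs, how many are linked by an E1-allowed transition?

2

(a)–(b): forbidden (ΔS).
(a)–(c): forbidden (ΔS).
(a)–(d): forbidden (parity, ΔS).
(a)–(e): forbidden (parity).
(b)–(c): forbidden (parity).
(b)–(d): allowed.
(b)–(e): forbidden (ΔS, ΔL).
(c)–(d): allowed.
(c)–(e): forbidden (ΔS).
(d)–(e): forbidden (parity, ΔS).
Allowed pairs: 2 of 10.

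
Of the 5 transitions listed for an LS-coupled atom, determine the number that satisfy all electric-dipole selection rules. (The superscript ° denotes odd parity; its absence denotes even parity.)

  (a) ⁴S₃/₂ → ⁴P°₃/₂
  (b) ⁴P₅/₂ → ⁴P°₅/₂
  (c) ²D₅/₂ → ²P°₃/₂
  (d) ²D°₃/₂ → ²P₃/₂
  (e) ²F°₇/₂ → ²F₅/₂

5

(a) allowed
(b) allowed
(c) allowed
(d) allowed
(e) allowed
Total allowed: 5 of 5.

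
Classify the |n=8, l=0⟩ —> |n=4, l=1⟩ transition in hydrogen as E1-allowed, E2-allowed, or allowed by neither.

E1

Δl = 1 − 0 = +1; l_i + l_f = 1.
E1 (Δl = ±1): satisfied.
E2 (Δl = 0,±2, l_i+l_f ≥ 2): not satisfied.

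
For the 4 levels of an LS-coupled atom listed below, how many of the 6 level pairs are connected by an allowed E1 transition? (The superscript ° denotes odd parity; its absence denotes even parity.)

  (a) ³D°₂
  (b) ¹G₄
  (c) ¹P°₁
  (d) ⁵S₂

0

(a)–(b): forbidden (ΔS, ΔL, ΔJ).
(a)–(c): forbidden (parity, ΔS).
(a)–(d): forbidden (ΔS, ΔL).
(b)–(c): forbidden (ΔL, ΔJ).
(b)–(d): forbidden (parity, ΔS, ΔL, ΔJ).
(c)–(d): forbidden (ΔS).
Allowed pairs: 0 of 6.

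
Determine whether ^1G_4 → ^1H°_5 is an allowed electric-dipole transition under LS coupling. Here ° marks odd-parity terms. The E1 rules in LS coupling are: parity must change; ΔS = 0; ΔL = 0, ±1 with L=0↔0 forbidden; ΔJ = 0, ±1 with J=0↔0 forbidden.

Reading off the term symbols: S 0→0, L 4→5, J 4→5, parity even→odd.
Parity must change: even → odd — ok.
ΔS = 0: S: 0 → 0 — ok.
ΔL = 0, ±1 (not L=0↔0): L: 4 → 5, ΔL = +1 — ok.
ΔJ = 0, ±1 (not J=0↔0): J: 4 → 5, ΔJ = +1 — ok.
All four E1 rules are satisfied.

allowed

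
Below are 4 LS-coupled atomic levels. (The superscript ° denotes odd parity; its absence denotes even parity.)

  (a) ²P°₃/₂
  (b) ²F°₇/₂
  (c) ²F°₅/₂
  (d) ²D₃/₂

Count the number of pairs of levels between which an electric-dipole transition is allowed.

2

(a)–(b): forbidden (parity, ΔL, ΔJ).
(a)–(c): forbidden (parity, ΔL).
(a)–(d): allowed.
(b)–(c): forbidden (parity).
(b)–(d): forbidden (ΔJ).
(c)–(d): allowed.
Allowed pairs: 2 of 6.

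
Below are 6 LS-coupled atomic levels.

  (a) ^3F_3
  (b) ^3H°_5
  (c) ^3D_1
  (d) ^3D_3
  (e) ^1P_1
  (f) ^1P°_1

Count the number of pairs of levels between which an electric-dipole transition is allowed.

1

(a)–(b): forbidden (ΔL, ΔJ).
(a)–(c): forbidden (parity, ΔJ).
(a)–(d): forbidden (parity).
(a)–(e): forbidden (parity, ΔS, ΔL, ΔJ).
(a)–(f): forbidden (ΔS, ΔL, ΔJ).
(b)–(c): forbidden (ΔL, ΔJ).
(b)–(d): forbidden (ΔL, ΔJ).
(b)–(e): forbidden (ΔS, ΔL, ΔJ).
(b)–(f): forbidden (parity, ΔS, ΔL, ΔJ).
(c)–(d): forbidden (parity, ΔJ).
(c)–(e): forbidden (parity, ΔS).
(c)–(f): forbidden (ΔS).
(d)–(e): forbidden (parity, ΔS, ΔJ).
(d)–(f): forbidden (ΔS, ΔJ).
(e)–(f): allowed.
Allowed pairs: 1 of 15.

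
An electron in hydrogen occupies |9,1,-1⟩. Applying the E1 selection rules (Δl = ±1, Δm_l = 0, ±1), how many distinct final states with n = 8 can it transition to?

E1 requires Δl = ±1, so l_f ∈ {0, 2}; with 0 ≤ l_f ≤ n_f−1 = 7, the allowed l_f values are {0, 2}.
For l_f = 0: m_f ∈ {m_i−1, m_i, m_i+1} ∩ [−0, 0] = {0} → 1 state.
For l_f = 2: m_f ∈ {m_i−1, m_i, m_i+1} ∩ [−2, 2] = {-2, -1, 0} → 3 states.
Total: 4.

4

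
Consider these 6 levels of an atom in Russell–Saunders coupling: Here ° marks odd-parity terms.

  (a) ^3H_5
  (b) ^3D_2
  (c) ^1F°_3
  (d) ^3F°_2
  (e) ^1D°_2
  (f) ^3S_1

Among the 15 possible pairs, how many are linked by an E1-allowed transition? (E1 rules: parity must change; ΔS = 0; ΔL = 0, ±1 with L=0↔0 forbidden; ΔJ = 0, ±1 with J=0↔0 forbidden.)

(a)–(b): forbidden (parity, ΔL, ΔJ).
(a)–(c): forbidden (ΔS, ΔL, ΔJ).
(a)–(d): forbidden (ΔL, ΔJ).
(a)–(e): forbidden (ΔS, ΔL, ΔJ).
(a)–(f): forbidden (parity, ΔL, ΔJ).
(b)–(c): forbidden (ΔS).
(b)–(d): allowed.
(b)–(e): forbidden (ΔS).
(b)–(f): forbidden (parity, ΔL).
(c)–(d): forbidden (parity, ΔS).
(c)–(e): forbidden (parity).
(c)–(f): forbidden (ΔS, ΔL, ΔJ).
(d)–(e): forbidden (parity, ΔS).
(d)–(f): forbidden (ΔL).
(e)–(f): forbidden (ΔS, ΔL).
Allowed pairs: 1 of 15.

1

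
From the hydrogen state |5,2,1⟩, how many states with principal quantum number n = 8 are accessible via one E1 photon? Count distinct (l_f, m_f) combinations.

E1 requires Δl = ±1, so l_f ∈ {1, 3}; with 0 ≤ l_f ≤ n_f−1 = 7, the allowed l_f values are {1, 3}.
For l_f = 1: m_f ∈ {m_i−1, m_i, m_i+1} ∩ [−1, 1] = {0, 1} → 2 states.
For l_f = 3: m_f ∈ {m_i−1, m_i, m_i+1} ∩ [−3, 3] = {0, 1, 2} → 3 states.
Total: 5.

5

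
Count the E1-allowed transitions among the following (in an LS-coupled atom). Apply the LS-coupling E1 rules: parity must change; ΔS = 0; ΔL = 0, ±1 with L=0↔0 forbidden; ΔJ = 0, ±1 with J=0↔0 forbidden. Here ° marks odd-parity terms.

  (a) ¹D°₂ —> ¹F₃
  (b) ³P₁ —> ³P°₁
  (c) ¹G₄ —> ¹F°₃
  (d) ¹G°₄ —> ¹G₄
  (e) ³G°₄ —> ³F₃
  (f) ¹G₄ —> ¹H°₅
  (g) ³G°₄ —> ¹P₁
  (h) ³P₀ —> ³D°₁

7

(a) allowed
(b) allowed
(c) allowed
(d) allowed
(e) allowed
(f) allowed
(g) forbidden (ΔS, ΔL, ΔJ fail)
(h) allowed
Total allowed: 7 of 8.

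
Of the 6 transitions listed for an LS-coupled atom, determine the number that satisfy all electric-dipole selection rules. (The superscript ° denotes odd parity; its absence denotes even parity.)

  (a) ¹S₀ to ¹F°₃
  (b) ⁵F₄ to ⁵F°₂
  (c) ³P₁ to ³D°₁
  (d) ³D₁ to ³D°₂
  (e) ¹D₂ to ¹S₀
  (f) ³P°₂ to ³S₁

(a) forbidden (ΔL, ΔJ fail)
(b) forbidden (ΔJ fails)
(c) allowed
(d) allowed
(e) forbidden (parity, ΔL, ΔJ fail)
(f) allowed
Total allowed: 3 of 6.

3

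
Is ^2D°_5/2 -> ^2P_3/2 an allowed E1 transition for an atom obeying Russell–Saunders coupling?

Parity must change: odd → even — satisfied.
ΔS = 0: S: 1/2 → 1/2 — satisfied.
ΔL = 0, ±1 (not L=0↔0): L: 2 → 1, ΔL = -1 — satisfied.
ΔJ = 0, ±1 (not J=0↔0): J: 5/2 → 3/2, ΔJ = -1 — satisfied.
All four E1 rules are satisfied.

allowed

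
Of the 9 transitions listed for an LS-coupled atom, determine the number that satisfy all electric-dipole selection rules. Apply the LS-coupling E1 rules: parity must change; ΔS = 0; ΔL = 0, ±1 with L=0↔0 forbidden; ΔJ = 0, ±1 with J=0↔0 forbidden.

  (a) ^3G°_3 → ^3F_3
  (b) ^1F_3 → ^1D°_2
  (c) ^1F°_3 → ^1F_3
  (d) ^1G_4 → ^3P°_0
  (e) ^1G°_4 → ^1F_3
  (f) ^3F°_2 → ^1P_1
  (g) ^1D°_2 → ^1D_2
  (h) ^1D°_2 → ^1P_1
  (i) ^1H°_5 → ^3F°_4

6

(a) allowed
(b) allowed
(c) allowed
(d) forbidden (ΔS, ΔL, ΔJ fail)
(e) allowed
(f) forbidden (ΔS, ΔL fail)
(g) allowed
(h) allowed
(i) forbidden (parity, ΔS, ΔL fail)
Total allowed: 6 of 9.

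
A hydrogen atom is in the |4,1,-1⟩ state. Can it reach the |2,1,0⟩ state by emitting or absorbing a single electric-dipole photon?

l: 1 → 1 (Δl = +0). Δl = ±1 fails.
Δm_l = 0 − (-1) = +1. E1 requires Δm_l = 0, ±1: ok.
The transition is electric-dipole forbidden.

forbidden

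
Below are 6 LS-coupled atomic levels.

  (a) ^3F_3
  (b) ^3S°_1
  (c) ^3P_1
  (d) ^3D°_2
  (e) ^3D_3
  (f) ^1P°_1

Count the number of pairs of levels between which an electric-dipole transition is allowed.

4

(a)–(b): forbidden (ΔL, ΔJ).
(a)–(c): forbidden (parity, ΔL, ΔJ).
(a)–(d): allowed.
(a)–(e): forbidden (parity).
(a)–(f): forbidden (ΔS, ΔL, ΔJ).
(b)–(c): allowed.
(b)–(d): forbidden (parity, ΔL).
(b)–(e): forbidden (ΔL, ΔJ).
(b)–(f): forbidden (parity, ΔS).
(c)–(d): allowed.
(c)–(e): forbidden (parity, ΔJ).
(c)–(f): forbidden (ΔS).
(d)–(e): allowed.
(d)–(f): forbidden (parity, ΔS).
(e)–(f): forbidden (ΔS, ΔJ).
Allowed pairs: 4 of 15.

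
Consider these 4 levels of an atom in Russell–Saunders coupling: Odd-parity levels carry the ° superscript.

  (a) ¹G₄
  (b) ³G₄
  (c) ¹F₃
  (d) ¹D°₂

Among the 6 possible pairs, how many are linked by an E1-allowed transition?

1

(a)–(b): forbidden (parity, ΔS).
(a)–(c): forbidden (parity).
(a)–(d): forbidden (ΔL, ΔJ).
(b)–(c): forbidden (parity, ΔS).
(b)–(d): forbidden (ΔS, ΔL, ΔJ).
(c)–(d): allowed.
Allowed pairs: 1 of 6.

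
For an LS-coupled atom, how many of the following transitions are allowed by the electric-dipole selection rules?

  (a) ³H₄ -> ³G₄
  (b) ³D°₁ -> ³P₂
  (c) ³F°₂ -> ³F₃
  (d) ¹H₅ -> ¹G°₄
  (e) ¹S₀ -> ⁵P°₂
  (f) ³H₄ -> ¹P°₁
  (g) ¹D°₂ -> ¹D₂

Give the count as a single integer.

4

(a) forbidden (parity fails)
(b) allowed
(c) allowed
(d) allowed
(e) forbidden (ΔS, ΔJ fail)
(f) forbidden (ΔS, ΔL, ΔJ fail)
(g) allowed
Total allowed: 4 of 7.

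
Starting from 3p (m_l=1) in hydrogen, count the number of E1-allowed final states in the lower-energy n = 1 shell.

E1 requires Δl = ±1, so l_f ∈ {0, 2}; with 0 ≤ l_f ≤ n_f−1 = 0, the allowed l_f values are {0}.
For l_f = 0: m_f ∈ {m_i−1, m_i, m_i+1} ∩ [−0, 0] = {0} → 1 state.
Total: 1.

1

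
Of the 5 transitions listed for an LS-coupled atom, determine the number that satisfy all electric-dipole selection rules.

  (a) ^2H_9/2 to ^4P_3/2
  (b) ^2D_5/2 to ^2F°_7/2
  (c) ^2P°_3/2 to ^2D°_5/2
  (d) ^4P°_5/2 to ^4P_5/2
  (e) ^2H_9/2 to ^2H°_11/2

(a) forbidden (parity, ΔS, ΔL, ΔJ fail)
(b) allowed
(c) forbidden (parity fails)
(d) allowed
(e) allowed
Total allowed: 3 of 5.

3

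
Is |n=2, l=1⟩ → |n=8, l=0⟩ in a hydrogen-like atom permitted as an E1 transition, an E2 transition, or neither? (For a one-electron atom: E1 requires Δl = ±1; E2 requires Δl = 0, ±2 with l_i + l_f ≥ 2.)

E1

Δl = 0 − 1 = -1; l_i + l_f = 1.
E1 (Δl = ±1): satisfied.
E2 (Δl = 0,±2, l_i+l_f ≥ 2): not satisfied.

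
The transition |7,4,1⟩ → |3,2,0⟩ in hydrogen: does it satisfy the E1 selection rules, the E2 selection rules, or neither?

Δl = 2 − 4 = -2; l_i + l_f = 6.
Δm_l = -1.
E1 (Δl = ±1, |Δm_l| ≤ 1): not satisfied.
E2 (Δl = 0,±2, l_i+l_f ≥ 2, |Δm_l| ≤ 2): satisfied.

E2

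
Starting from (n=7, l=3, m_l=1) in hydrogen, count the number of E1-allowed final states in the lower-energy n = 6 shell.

6

E1 requires Δl = ±1, so l_f ∈ {2, 4}; with 0 ≤ l_f ≤ n_f−1 = 5, the allowed l_f values are {2, 4}.
For l_f = 2: m_f ∈ {m_i−1, m_i, m_i+1} ∩ [−2, 2] = {0, 1, 2} → 3 states.
For l_f = 4: m_f ∈ {m_i−1, m_i, m_i+1} ∩ [−4, 4] = {0, 1, 2} → 3 states.
Total: 6.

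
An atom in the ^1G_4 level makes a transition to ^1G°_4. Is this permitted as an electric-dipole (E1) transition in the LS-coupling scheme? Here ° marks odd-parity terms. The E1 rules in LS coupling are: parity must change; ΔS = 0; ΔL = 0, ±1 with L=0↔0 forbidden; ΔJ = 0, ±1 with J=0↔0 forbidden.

allowed

Reading off the term symbols: S 0→0, L 4→4, J 4→4, parity even→odd.
Parity must change: even → odd — ok.
ΔS = 0: S: 0 → 0 — ok.
ΔL = 0, ±1 (not L=0↔0): L: 4 → 4, ΔL = +0 — ok.
ΔJ = 0, ±1 (not J=0↔0): J: 4 → 4, ΔJ = +0 — ok.
All four E1 rules are satisfied.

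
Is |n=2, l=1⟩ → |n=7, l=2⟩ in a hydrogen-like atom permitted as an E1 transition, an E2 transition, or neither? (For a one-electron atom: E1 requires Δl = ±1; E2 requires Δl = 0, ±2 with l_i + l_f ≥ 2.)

Δl = 2 − 1 = +1; l_i + l_f = 3.
E1 (Δl = ±1): satisfied.
E2 (Δl = 0,±2, l_i+l_f ≥ 2): not satisfied.

E1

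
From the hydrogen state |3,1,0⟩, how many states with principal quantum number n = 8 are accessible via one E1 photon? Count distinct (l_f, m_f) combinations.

4

E1 requires Δl = ±1, so l_f ∈ {0, 2}; with 0 ≤ l_f ≤ n_f−1 = 7, the allowed l_f values are {0, 2}.
For l_f = 0: m_f ∈ {m_i−1, m_i, m_i+1} ∩ [−0, 0] = {0} → 1 state.
For l_f = 2: m_f ∈ {m_i−1, m_i, m_i+1} ∩ [−2, 2] = {-1, 0, 1} → 3 states.
Total: 4.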